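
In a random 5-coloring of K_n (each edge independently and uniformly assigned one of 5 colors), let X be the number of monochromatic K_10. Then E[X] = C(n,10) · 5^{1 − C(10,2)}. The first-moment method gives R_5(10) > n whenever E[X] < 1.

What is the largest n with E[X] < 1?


We need C(n, 10) · 5^{1 − 45} < 1, i.e. C(n, 10) < 5^{45 − 1} = 5684341886080801486968994140625.
Check values of n near the boundary:
  n = 5387: C(5387, 10) = 5624406917627224603154306376491; 5624406917627224603154306376491 < 5684341886080801486968994140625? YES
  n = 5388: C(5388, 10) = 5634865093375880654852250419586; 5634865093375880654852250419586 < 5684341886080801486968994140625? YES
  n = 5389: C(5389, 10) = 5645340767466558997768874792926; 5645340767466558997768874792926 < 5684341886080801486968994140625? YES
  n = 5390: C(5390, 10) = 5655833965919099070255434039753; 5655833965919099070255434039753 < 5684341886080801486968994140625? YES
  n = 5391: C(5391, 10) = 5666344714787188828795213697883; 5666344714787188828795213697883 < 5684341886080801486968994140625? YES
  n = 5392: C(5392, 10) = 5676873040158402483252283957448; 5676873040158402483252283957448 < 5684341886080801486968994140625? YES
  n = 5393: C(5393, 10) = 5687418968154238267170642278008; 5687418968154238267170642278008 < 5684341886080801486968994140625? NO
  n = 5394: C(5394, 10) = 5697982524930156243149785372878; 5697982524930156243149785372878 < 5684341886080801486968994140625? NO
The largest n with C(n, 10) < 5684341886080801486968994140625 is n = 5392 (where E[X] = 5676873040158402483252283957448/5684341886080801486968994140625 ≈ 0.9987). Hence R_5(10) > 5392, i.e. R_5(10) ≥ 5393.

Largest n = 5392; hence R_5(10) > 5392.


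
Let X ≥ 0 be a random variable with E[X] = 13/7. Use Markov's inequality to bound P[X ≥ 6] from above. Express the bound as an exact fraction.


μ = E[X] = 13/7, a = 6.
Markov: P[X ≥ 6] ≤ μ/a = (13/7)/6 = 13/42.
Numerically: ≈ 0.310.
(Since a = 6 > μ = 1.857, the bound 13/42 is < 1 and informative.)

P[X ≥ 6] ≤ 13/42 ≈ 0.310.


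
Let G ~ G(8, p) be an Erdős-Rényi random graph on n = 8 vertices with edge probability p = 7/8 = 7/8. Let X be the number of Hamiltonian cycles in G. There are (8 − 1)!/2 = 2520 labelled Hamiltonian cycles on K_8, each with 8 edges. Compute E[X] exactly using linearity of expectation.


K_8 has (8 − 1)!/2 = 2520 labelled Hamiltonian cycles.
For each such Hamiltonian cycle H, let X_H = 1 if all 8 edges of H are present in G. Then P[X_H = 1] = p^{8} = (7/8)^{8} = 5764801/16777216.
By linearity: E[X] = Σ_H E[X_H] = 2520 · p^{8} = 2520 · 5764801/16777216 = 1815912315/2097152.
Numerically: E[X] ≈ 866.

E[X] = 2520 · (7/8)^{8} = 1815912315/2097152 ≈ 866.


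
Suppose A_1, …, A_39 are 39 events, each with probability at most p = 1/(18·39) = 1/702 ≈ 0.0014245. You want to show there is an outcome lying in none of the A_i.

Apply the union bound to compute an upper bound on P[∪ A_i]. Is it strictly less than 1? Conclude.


Union bound: P[∪_{i=1}^{39} A_i] ≤ Σ_i P[A_i] ≤ 39·p = 39·(1/702) = 1/18.
Numerically: 1/18 ≈ 0.0555556.
Is 1/18 < 1? YES.
Since P[∪ A_i] ≤ 1/18 < 1, the complement has P[∩ A_i^c] ≥ 1 − 1/18 = 17/18 > 0, so some outcome avoids every A_i.

39·p = 1/18 ≈ 0.0555556; existence CERTIFIED by the union bound.


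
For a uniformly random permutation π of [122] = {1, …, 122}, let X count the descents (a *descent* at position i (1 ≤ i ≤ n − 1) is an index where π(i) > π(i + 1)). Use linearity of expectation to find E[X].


Write X = Σ X_I over i = 1, …, 121, with X_I the indicator of one descent.
There are 121 indicators.
For each fixed i, the pair (π(i), π(i+1)) is a uniformly random ordered pair of distinct values from {1, …, 122}; by symmetry P[π(i) > π(i+1)] = 1/2.
By linearity: E[X] = 121 · (1/2) = (122 − 1) · (1/2) = 121/2 ≈ 60.5000.

E[X] = 121/2 = 60.5000.


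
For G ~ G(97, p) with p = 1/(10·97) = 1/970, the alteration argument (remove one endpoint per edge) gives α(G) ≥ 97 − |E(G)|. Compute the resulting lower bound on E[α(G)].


E[|E(G)|] = C(97, 2)·p = 4656 · (1/970) = 24/5.
E[α(G)] ≥ n − E[|E(G)|] = 97 − 24/5 = 461/5.
Numerically: ≈ 92.2000.
(This is only a lower bound; the true E[α(G)] may be larger.)

E[α(G)] ≥ 461/5 ≈ 92.2000.


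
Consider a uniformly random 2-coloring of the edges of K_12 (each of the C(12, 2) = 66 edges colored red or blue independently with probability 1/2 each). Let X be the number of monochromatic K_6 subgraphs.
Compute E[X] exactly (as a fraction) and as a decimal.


Let X = Σ_S X_S over the C(12, 6) = 924 subsets S of size 6, where X_S = 1 if the K_6 on S is monochromatic.
For a fixed S, the K_6 on S has C(6, 2) = 15 edges. P[all 15 edges red] = (1/2)^15, and likewise for blue, so P[monochromatic] = 2·(1/2)^15 = 2^{1 − 15} = 1/16384.
By linearity of expectation: E[X] = C(12, 6) · 2^{1 − 15} = 924 · 1/16384 = 231/4096.
Numerically: E[X] ≈ 0.05640.

E[X] = C(12,6)·2^(1−C(6,2)) = 231/4096 ≈ 0.05640.


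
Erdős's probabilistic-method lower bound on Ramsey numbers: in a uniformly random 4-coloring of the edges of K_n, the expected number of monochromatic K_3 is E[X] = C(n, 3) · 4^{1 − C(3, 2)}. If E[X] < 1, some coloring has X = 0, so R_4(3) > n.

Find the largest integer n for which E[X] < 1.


We need C(n, 3) · 4^{1 − 3} < 1, i.e. C(n, 3) < 4^{3 − 1} = 16.
Check values of n near the boundary:
  n = 3: C(3, 3) = 1; 1 < 16? YES
  n = 4: C(4, 3) = 4; 4 < 16? YES
  n = 5: C(5, 3) = 10; 10 < 16? YES
  n = 6: C(6, 3) = 20; 20 < 16? NO
  n = 7: C(7, 3) = 35; 35 < 16? NO
  n = 8: C(8, 3) = 56; 56 < 16? NO
The largest n with C(n, 3) < 16 is n = 5 (where E[X] = 5/8 ≈ 0.62500). Hence R_4(3) > 5, i.e. R_4(3) ≥ 6.

Largest n = 5; hence R_4(3) > 5.


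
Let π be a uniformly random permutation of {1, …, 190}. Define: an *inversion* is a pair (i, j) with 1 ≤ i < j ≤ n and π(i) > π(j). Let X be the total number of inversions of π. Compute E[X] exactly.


Write X = Σ X_I over the C(190, 2) = 17955 pairs i < j, with X_I the indicator of one inversion.
There are 17955 indicators.
For each fixed pair i < j, the values π(i) and π(j) are two distinct elements of {1, …, 190} in uniformly random order; by symmetry P[π(i) > π(j)] = 1/2.
By linearity: E[X] = 17955 · (1/2) = C(190, 2) · (1/2) = 17955/2 = 17955/2 ≈ 8977.5000.

E[X] = 17955/2 = 8977.5000.


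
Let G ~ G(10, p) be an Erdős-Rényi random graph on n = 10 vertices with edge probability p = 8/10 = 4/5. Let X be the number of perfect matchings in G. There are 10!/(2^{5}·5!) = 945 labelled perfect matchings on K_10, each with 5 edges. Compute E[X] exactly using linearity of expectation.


K_10 has 10!/(2^{5}·5!) = 945 labelled perfect matchings.
For each such perfect matching H, let X_H = 1 if all 5 edges of H are present in G. Then P[X_H = 1] = p^{5} = (4/5)^{5} = 1024/3125.
Summing the indicators: E[X] = Σ_H E[X_H] = 945 · p^{5} = 945 · 1024/3125 = 193536/625.
Numerically: E[X] ≈ 309.658.

E[X] = 945 · (4/5)^{5} = 193536/625 ≈ 309.658.


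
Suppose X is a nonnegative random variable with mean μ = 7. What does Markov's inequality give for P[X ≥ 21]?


μ = E[X] = 7, a = 21.
Markov: P[X ≥ 21] ≤ μ/a = (7)/21 = 1/3.
Numerically: ≈ 0.333.
(Since a = 21 > μ = 7.000, the bound 1/3 is < 1 and informative.)

P[X ≥ 21] ≤ 1/3 ≈ 0.333.


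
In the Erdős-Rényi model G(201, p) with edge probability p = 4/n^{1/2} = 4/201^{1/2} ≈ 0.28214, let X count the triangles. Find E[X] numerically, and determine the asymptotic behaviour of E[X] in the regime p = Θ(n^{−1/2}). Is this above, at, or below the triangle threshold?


Number of potential triangles: C(201, 3) = 1333300.
Each occurs with probability p³ ≈ (0.28214)³ ≈ 2.2458766e-02.
By linearity: E[X] = C(201, 3)·p³ ≈ 1333300 · 2.2458766e-02 ≈ 29944.27255.
Since α = 1/2 < 1, p = c/n^{1/2} ≫ 1/n is above the triangle threshold p ~ 1/n. Asymptotically E[X] ~ (c³/6)·n^{3(1−α)} = (4³/6)·n^{1.5} → ∞; triangles are abundant w.h.p.

E[X] ≈ 29944.27255; in regime p = Θ(1/n^{1/2}) E[X] diverges (above the triangle threshold p ~ 1/n).


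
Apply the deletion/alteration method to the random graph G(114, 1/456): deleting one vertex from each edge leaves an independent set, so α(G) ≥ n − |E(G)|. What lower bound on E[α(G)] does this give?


E[|E(G)|] = C(114, 2)·p = 6441 · (1/456) = 113/8.
E[α(G)] ≥ n − E[|E(G)|] = 114 − 113/8 = 799/8.
Numerically: ≈ 99.87500.
(This is only a lower bound; the true E[α(G)] may be larger.)

E[α(G)] ≥ 799/8 ≈ 99.87500.


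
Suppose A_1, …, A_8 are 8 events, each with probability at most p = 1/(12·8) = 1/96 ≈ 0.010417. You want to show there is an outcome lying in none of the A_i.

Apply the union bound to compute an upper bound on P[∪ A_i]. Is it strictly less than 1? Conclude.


Union bound: P[∪_{i=1}^{8} A_i] ≤ Σ_i P[A_i] ≤ 8·p = 8·(1/96) = 1/12.
Numerically: 1/12 ≈ 0.083333.
Is 1/12 < 1? YES.
Since P[∪ A_i] ≤ 1/12 < 1, the complement has P[∩ A_i^c] ≥ 1 − 1/12 = 11/12 > 0, so some outcome avoids every A_i.

8·p = 1/12 ≈ 0.083333; existence CERTIFIED by the union bound.


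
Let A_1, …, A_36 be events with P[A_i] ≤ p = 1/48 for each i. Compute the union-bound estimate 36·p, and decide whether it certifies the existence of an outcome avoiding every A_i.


Union bound: P[∪_{i=1}^{36} A_i] ≤ Σ_i P[A_i] ≤ 36·p = 36·(1/48) = 3/4.
Numerically: 3/4 ≈ 0.7500.
Is 3/4 < 1? YES.
Since P[∪ A_i] ≤ 3/4 < 1, the complement has P[∩ A_i^c] ≥ 1 − 3/4 = 1/4 > 0, so some outcome avoids every A_i.

36·p = 3/4 ≈ 0.7500; existence CERTIFIED by the union bound.


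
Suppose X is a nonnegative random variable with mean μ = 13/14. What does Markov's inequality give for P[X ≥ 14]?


μ = E[X] = 13/14, a = 14.
Markov: P[X ≥ 14] ≤ μ/a = (13/14)/14 = 13/196.
Numerically: ≈ 0.066327.
(Since a = 14 > μ = 0.928571, the bound 13/196 is < 1 and informative.)

P[X ≥ 14] ≤ 13/196 ≈ 0.066327.


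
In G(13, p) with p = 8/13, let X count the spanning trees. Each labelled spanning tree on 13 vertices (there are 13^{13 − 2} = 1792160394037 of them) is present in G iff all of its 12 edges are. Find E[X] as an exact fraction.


K_13 has 13^{13 − 2} = 1792160394037 labelled spanning trees.
For each such spanning tree H, let X_H = 1 if all 12 edges of H are present in G. Then P[X_H = 1] = p^{12} = (8/13)^{12} = 68719476736/23298085122481.
By linearity: E[X] = Σ_H E[X_H] = 1792160394037 · p^{12} = 1792160394037 · 68719476736/23298085122481 = 68719476736/13.
Numerically: E[X] ≈ 5.2861e+09.

E[X] = 1792160394037 · (8/13)^{12} = 68719476736/13 ≈ 5.2861e+09.


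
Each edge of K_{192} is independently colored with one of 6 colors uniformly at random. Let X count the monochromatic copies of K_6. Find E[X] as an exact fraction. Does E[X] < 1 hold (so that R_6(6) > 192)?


E[X] = C(192, 6) · 6^{1 − 15} = 64300886496 · 6^{−14} = 64300886496/78364164096.
As a reduced fraction: E[X] = 223266967/272097792 ≈ 0.8205.
Is E[X] < 1? YES.
Since E[X] < 1, there exists a 6-coloring of K_{192} with no monochromatic K_6; hence R_6(6) > 192.

E[X] = 223266967/272097792 ≈ 0.8205; E[X] < 1, so R_6(6) > 192.


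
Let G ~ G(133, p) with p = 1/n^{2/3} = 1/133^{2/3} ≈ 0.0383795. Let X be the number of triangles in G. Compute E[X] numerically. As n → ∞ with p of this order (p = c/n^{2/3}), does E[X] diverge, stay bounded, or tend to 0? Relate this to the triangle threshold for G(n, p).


Number of potential triangles: C(133, 3) = 383306.
Each occurs with probability p³ ≈ (0.0383795)³ ≈ 5.65323082e-05.
By linearity: E[X] = C(133, 3)·p³ ≈ 383306 · 5.65323082e-05 ≈ 21.669173.
Since α = 2/3 < 1, p = c/n^{2/3} ≫ 1/n is above the triangle threshold p ~ 1/n. Asymptotically E[X] ~ (c³/6)·n^{3(1−α)} = (1³/6)·n^{1} → ∞; triangles are abundant w.h.p.

E[X] ≈ 21.669173; in regime p = Θ(1/n^{2/3}) E[X] diverges (above the triangle threshold p ~ 1/n).


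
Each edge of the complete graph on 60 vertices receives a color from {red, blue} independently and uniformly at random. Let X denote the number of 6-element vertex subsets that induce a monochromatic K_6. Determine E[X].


Let X = Σ_S X_S over the C(60, 6) = 50063860 subsets S of size 6, where X_S = 1 if the K_6 on S is monochromatic.
For a fixed S, the K_6 on S has C(6, 2) = 15 edges. P[all 15 edges red] = (1/2)^15, and likewise for blue, so P[monochromatic] = 2·(1/2)^15 = 2^{1 − 15} = 1/16384.
By linearity of expectation: E[X] = C(60, 6) · 2^{1 − 15} = 50063860 · 1/16384 = 12515965/4096.
Numerically: E[X] ≈ 3055.65552.

E[X] = C(60,6)·2^(1−C(6,2)) = 12515965/4096 ≈ 3055.65552.


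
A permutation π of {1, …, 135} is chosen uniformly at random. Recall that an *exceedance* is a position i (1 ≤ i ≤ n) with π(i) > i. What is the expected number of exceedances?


Write X = Σ_{i=1}^{135} X_i, where X_i = 1_{π(i) > i}.
For each fixed i, π(i) is uniform over {1, …, 135} (marginal of a uniform permutation), so P[π(i) > i] = (n − i)/n. Summing: Σ_{i=1}^{135} (n − i)/n = (0 + 1 + … + 134)/135 = 135(135 − 1)/(2·135) = (135 − 1)/2.
Hence E[X] = Σ_{i=1}^{135} (135 − i)/135 = 67 ≈ 67.0000.

E[X] = 67 = 67.0000.


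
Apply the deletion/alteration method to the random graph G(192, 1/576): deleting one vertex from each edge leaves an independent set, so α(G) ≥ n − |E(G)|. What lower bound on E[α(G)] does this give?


E[|E(G)|] = C(192, 2)·p = 18336 · (1/576) = 191/6.
E[α(G)] ≥ n − E[|E(G)|] = 192 − 191/6 = 961/6.
Numerically: ≈ 160.1667.
(This is only a lower bound; the true E[α(G)] may be larger.)

E[α(G)] ≥ 961/6 ≈ 160.1667.


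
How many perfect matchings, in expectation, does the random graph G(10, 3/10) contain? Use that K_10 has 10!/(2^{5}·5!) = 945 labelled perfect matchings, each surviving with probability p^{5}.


K_10 has 10!/(2^{5}·5!) = 945 labelled perfect matchings.
For each such perfect matching H, let X_H = 1 if all 5 edges of H are present in G. Then P[X_H = 1] = p^{5} = (3/10)^{5} = 243/100000.
By linearity: E[X] = Σ_H E[X_H] = 945 · p^{5} = 945 · 243/100000 = 45927/20000.
Numerically: E[X] ≈ 2.3.

E[X] = 945 · (3/10)^{5} = 45927/20000 ≈ 2.3.


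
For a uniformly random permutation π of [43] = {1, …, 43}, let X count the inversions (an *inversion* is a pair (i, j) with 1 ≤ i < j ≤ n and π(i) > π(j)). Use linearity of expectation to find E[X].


Write X = Σ X_I over the C(43, 2) = 903 pairs i < j, with X_I the indicator of one inversion.
There are 903 indicators.
For each fixed pair i < j, the values π(i) and π(j) are two distinct elements of {1, …, 43} in uniformly random order; by symmetry P[π(i) > π(j)] = 1/2.
By linearity: E[X] = 903 · (1/2) = C(43, 2) · (1/2) = 903/2 = 903/2 ≈ 451.500000.

E[X] = 903/2 = 451.500000.


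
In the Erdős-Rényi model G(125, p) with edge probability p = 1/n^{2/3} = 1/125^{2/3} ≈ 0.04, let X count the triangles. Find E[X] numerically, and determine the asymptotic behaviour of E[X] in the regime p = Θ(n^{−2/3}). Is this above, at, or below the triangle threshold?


Number of potential triangles: C(125, 3) = 317750.
Each occurs with probability p³ ≈ (0.04)³ ≈ 6.40000e-05.
By linearity: E[X] = C(125, 3)·p³ ≈ 317750 · 6.40000e-05 ≈ 20.336.
Since α = 2/3 < 1, p = c/n^{2/3} ≫ 1/n is above the triangle threshold p ~ 1/n. Asymptotically E[X] ~ (c³/6)·n^{3(1−α)} = (1³/6)·n^{1} → ∞; triangles are abundant w.h.p.

E[X] ≈ 20.336; in regime p = Θ(1/n^{2/3}) E[X] diverges (above the triangle threshold p ~ 1/n).


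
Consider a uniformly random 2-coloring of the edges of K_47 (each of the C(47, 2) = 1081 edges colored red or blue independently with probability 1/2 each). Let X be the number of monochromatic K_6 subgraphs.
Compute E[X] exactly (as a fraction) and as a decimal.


Let X = Σ_S X_S over the C(47, 6) = 10737573 subsets S of size 6, where X_S = 1 if the K_6 on S is monochromatic.
For a fixed S, the K_6 on S has C(6, 2) = 15 edges. P[all 15 edges red] = (1/2)^15, and likewise for blue, so P[monochromatic] = 2·(1/2)^15 = 2^{1 − 15} = 1/16384.
By linearity: E[X] = C(47, 6) · 2^{1 − 15} = 10737573 · 1/16384 = 10737573/16384.
Numerically: E[X] ≈ 655.3694.

E[X] = C(47,6)·2^(1−C(6,2)) = 10737573/16384 ≈ 655.3694.


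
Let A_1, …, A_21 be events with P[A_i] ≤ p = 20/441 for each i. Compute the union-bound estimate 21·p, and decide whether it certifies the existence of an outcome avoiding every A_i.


Union bound: P[∪_{i=1}^{21} A_i] ≤ Σ_i P[A_i] ≤ 21·p = 21·(20/441) = 20/21.
Numerically: 20/21 ≈ 0.9524.
Is 20/21 < 1? YES.
Since P[∪ A_i] ≤ 20/21 < 1, the complement has P[∩ A_i^c] ≥ 1 − 20/21 = 1/21 > 0, so some outcome avoids every A_i.

21·p = 20/21 ≈ 0.9524; existence CERTIFIED by the union bound.


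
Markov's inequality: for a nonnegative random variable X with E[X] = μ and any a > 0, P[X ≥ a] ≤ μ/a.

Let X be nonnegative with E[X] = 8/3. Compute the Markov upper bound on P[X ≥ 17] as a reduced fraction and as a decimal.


μ = E[X] = 8/3, a = 17.
Markov: P[X ≥ 17] ≤ μ/a = (8/3)/17 = 8/51.
Numerically: ≈ 0.1569.
(Since a = 17 > μ = 2.6667, the bound 8/51 is < 1 and informative.)

P[X ≥ 17] ≤ 8/51 ≈ 0.1569.


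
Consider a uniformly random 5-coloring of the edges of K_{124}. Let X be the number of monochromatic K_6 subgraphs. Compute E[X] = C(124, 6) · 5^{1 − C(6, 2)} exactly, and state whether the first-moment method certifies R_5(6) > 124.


E[X] = C(124, 6) · 5^{1 − 15} = 4465475476 · 5^{−14} = 4465475476/6103515625.
As a reduced fraction: E[X] = 4465475476/6103515625 ≈ 0.73162.
Is E[X] < 1? YES.
Since E[X] < 1, there exists a 5-coloring of K_{124} with no monochromatic K_6; hence R_5(6) > 124.

E[X] = 4465475476/6103515625 ≈ 0.73162; E[X] < 1, so R_5(6) > 124.


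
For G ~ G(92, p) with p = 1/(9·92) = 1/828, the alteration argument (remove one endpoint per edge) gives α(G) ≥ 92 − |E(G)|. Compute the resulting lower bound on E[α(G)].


E[|E(G)|] = C(92, 2)·p = 4186 · (1/828) = 91/18.
E[α(G)] ≥ n − E[|E(G)|] = 92 − 91/18 = 1565/18.
Numerically: ≈ 86.9444.
(This is only a lower bound; the true E[α(G)] may be larger.)

E[α(G)] ≥ 1565/18 ≈ 86.9444.


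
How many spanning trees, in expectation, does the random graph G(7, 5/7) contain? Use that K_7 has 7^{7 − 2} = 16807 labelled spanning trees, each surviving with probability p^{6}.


K_7 has 7^{7 − 2} = 16807 labelled spanning trees.
For each such spanning tree H, let X_H = 1 if all 6 edges of H are present in G. Then P[X_H = 1] = p^{6} = (5/7)^{6} = 15625/117649.
By linearity of expectation: E[X] = Σ_H E[X_H] = 16807 · p^{6} = 16807 · 15625/117649 = 15625/7.
Numerically: E[X] ≈ 2232.14.

E[X] = 16807 · (5/7)^{6} = 15625/7 ≈ 2232.14.


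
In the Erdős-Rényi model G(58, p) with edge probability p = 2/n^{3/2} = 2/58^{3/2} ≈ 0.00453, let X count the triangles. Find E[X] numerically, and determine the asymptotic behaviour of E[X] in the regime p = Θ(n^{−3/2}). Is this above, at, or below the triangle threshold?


Number of potential triangles: C(58, 3) = 30856.
Each occurs with probability p³ ≈ (0.00453)³ ≈ 9.28248e-08.
By linearity: E[X] = C(58, 3)·p³ ≈ 30856 · 9.28248e-08 ≈ 0.003.
Since α = 3/2 > 1, p = c/n^{3/2} = o(1/n) is below the triangle threshold p ~ 1/n. Asymptotically E[X] ~ (c³/6)·n^{3(1−α)} = (2³/6)·n^{-1.5} → 0, so by Markov's inequality G has no triangles w.h.p.

E[X] ≈ 0.003; in regime p = Θ(1/n^{3/2}) E[X] tends to 0 (below the triangle threshold p ~ 1/n).


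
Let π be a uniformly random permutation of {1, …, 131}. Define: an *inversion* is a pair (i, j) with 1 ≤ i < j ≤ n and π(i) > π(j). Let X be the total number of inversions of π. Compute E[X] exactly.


Write X = Σ X_I over the C(131, 2) = 8515 pairs i < j, with X_I the indicator of one inversion.
There are 8515 indicators.
For each fixed pair i < j, the values π(i) and π(j) are two distinct elements of {1, …, 131} in uniformly random order; by symmetry P[π(i) > π(j)] = 1/2.
By linearity: E[X] = 8515 · (1/2) = C(131, 2) · (1/2) = 8515/2 = 8515/2 ≈ 4257.50000.

E[X] = 8515/2 = 4257.50000.


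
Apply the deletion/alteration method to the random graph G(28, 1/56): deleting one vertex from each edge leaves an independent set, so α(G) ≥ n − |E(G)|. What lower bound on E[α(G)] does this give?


E[|E(G)|] = C(28, 2)·p = 378 · (1/56) = 27/4.
E[α(G)] ≥ n − E[|E(G)|] = 28 − 27/4 = 85/4.
Numerically: ≈ 21.2500.
(This is only a lower bound; the true E[α(G)] may be larger.)

E[α(G)] ≥ 85/4 ≈ 21.2500.


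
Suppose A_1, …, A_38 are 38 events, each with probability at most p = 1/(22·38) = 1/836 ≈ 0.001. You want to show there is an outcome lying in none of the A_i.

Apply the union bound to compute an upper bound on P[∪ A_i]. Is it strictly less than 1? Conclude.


Union bound: P[∪_{i=1}^{38} A_i] ≤ Σ_i P[A_i] ≤ 38·p = 38·(1/836) = 1/22.
Numerically: 1/22 ≈ 0.045.
Is 1/22 < 1? YES.
Since P[∪ A_i] ≤ 1/22 < 1, the complement has P[∩ A_i^c] ≥ 1 − 1/22 = 21/22 > 0, so some outcome avoids every A_i.

38·p = 1/22 ≈ 0.045; existence CERTIFIED by the union bound.


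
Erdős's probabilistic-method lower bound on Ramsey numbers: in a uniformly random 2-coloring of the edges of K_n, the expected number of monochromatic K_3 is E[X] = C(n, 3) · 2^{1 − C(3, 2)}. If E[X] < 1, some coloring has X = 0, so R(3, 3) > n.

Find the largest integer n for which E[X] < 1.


We need C(n, 3) · 2^{1 − 3} < 1, i.e. C(n, 3) < 2^{3 − 1} = 4.
Check values of n near the boundary:
  n = 3: C(3, 3) = 1; 1 < 4? YES
  n = 4: C(4, 3) = 4; 4 < 4? NO
The largest n with C(n, 3) < 4 is n = 3 (where E[X] = 1/4 ≈ 0.250). Hence R(3, 3) > 3, i.e. R(3, 3) ≥ 4.

Largest n = 3; hence R(3, 3) > 3.


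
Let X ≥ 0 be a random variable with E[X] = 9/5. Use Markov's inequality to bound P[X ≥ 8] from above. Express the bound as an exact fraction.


μ = E[X] = 9/5, a = 8.
Markov: P[X ≥ 8] ≤ μ/a = (9/5)/8 = 9/40.
Numerically: ≈ 0.22500.
(Since a = 8 > μ = 1.80000, the bound 9/40 is < 1 and informative.)

P[X ≥ 8] ≤ 9/40 ≈ 0.22500.


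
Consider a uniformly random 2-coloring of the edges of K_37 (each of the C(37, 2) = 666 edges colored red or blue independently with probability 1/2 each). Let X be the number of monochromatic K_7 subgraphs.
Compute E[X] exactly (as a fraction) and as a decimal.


Let X = Σ_S X_S over the C(37, 7) = 10295472 subsets S of size 7, where X_S = 1 if the K_7 on S is monochromatic.
For a fixed S, the K_7 on S has C(7, 2) = 21 edges. P[all 21 edges red] = (1/2)^21, and likewise for blue, so P[monochromatic] = 2·(1/2)^21 = 2^{1 − 21} = 1/1048576.
Summing: E[X] = C(37, 7) · 2^{1 − 21} = 10295472 · 1/1048576 = 643467/65536.
Numerically: E[X] ≈ 9.8185.

E[X] = C(37,7)·2^(1−C(7,2)) = 643467/65536 ≈ 9.8185.


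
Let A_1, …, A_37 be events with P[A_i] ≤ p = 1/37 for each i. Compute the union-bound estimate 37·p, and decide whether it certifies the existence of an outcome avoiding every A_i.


Union bound: P[∪_{i=1}^{37} A_i] ≤ Σ_i P[A_i] ≤ 37·p = 37·(1/37) = 1.
Numerically: 1 ≈ 1.00000.
Is 1 < 1? NO.
Since the bound 1 is ≥ 1, the union bound is uninformative here; it does NOT by itself certify existence.

37·p = 1 ≈ 1.00000; existence NOT certified by the union bound.


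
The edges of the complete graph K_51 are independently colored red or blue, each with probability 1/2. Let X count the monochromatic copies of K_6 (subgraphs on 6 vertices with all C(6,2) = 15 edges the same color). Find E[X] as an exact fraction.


Let X = Σ_S X_S over the C(51, 6) = 18009460 subsets S of size 6, where X_S = 1 if the K_6 on S is monochromatic.
For a fixed S, the K_6 on S has C(6, 2) = 15 edges. P[all 15 edges red] = (1/2)^15, and likewise for blue, so P[monochromatic] = 2·(1/2)^15 = 2^{1 − 15} = 1/16384.
Summing: E[X] = C(51, 6) · 2^{1 − 15} = 18009460 · 1/16384 = 4502365/4096.
Numerically: E[X] ≈ 1099.210205.

E[X] = C(51,6)·2^(1−C(6,2)) = 4502365/4096 ≈ 1099.210205.


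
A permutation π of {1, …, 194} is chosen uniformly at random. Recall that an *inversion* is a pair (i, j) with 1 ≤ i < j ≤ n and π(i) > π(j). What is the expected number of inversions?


Write X = Σ X_I over the C(194, 2) = 18721 pairs i < j, with X_I the indicator of one inversion.
There are 18721 indicators.
For each fixed pair i < j, the values π(i) and π(j) are two distinct elements of {1, …, 194} in uniformly random order; by symmetry P[π(i) > π(j)] = 1/2.
By linearity: E[X] = 18721 · (1/2) = C(194, 2) · (1/2) = 18721/2 = 18721/2 ≈ 9360.5000.

E[X] = 18721/2 = 9360.5000.


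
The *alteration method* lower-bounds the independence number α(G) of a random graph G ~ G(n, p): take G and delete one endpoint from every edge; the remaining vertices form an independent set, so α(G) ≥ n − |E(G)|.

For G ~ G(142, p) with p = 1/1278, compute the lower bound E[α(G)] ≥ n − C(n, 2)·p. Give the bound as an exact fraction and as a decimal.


E[|E(G)|] = C(142, 2)·p = 10011 · (1/1278) = 47/6.
E[α(G)] ≥ n − E[|E(G)|] = 142 − 47/6 = 805/6.
Numerically: ≈ 134.16667.
(This is only a lower bound; the true E[α(G)] may be larger.)

E[α(G)] ≥ 805/6 ≈ 134.16667.


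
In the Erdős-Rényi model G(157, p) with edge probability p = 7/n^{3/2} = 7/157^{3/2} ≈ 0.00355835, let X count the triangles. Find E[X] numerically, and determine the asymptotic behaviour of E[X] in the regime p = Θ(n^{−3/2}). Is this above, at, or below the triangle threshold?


Number of potential triangles: C(157, 3) = 632710.
Each occurs with probability p³ ≈ (0.00355835)³ ≈ 4.50552791e-08.
By linearity: E[X] = C(157, 3)·p³ ≈ 632710 · 4.50552791e-08 ≈ 0.028507.
Since α = 3/2 > 1, p = c/n^{3/2} = o(1/n) is below the triangle threshold p ~ 1/n. Asymptotically E[X] ~ (c³/6)·n^{3(1−α)} = (7³/6)·n^{-1.5} → 0, so by Markov's inequality G has no triangles w.h.p.

E[X] ≈ 0.028507; in regime p = Θ(1/n^{3/2}) E[X] tends to 0 (below the triangle threshold p ~ 1/n).


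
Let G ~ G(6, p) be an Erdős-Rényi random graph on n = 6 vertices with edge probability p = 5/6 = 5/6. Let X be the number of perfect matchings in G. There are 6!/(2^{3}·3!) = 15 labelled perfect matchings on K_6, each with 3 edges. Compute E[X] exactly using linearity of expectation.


K_6 has 6!/(2^{3}·3!) = 15 labelled perfect matchings.
For each such perfect matching H, let X_H = 1 if all 3 edges of H are present in G. Then P[X_H = 1] = p^{3} = (5/6)^{3} = 125/216.
By linearity: E[X] = Σ_H E[X_H] = 15 · p^{3} = 15 · 125/216 = 625/72.
Numerically: E[X] ≈ 8.68056.

E[X] = 15 · (5/6)^{3} = 625/72 ≈ 8.68056.


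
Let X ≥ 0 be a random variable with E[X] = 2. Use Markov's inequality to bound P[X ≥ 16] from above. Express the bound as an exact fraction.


μ = E[X] = 2, a = 16.
Markov: P[X ≥ 16] ≤ μ/a = (2)/16 = 1/8.
Numerically: ≈ 0.125000.
(Since a = 16 > μ = 2.000000, the bound 1/8 is < 1 and informative.)

P[X ≥ 16] ≤ 1/8 ≈ 0.125000.


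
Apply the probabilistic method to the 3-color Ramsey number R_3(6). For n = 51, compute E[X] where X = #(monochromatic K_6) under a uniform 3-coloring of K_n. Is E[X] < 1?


E[X] = C(51, 6) · 3^{1 − 15} = 18009460 · 3^{−14} = 18009460/4782969.
As a reduced fraction: E[X] = 18009460/4782969 ≈ 3.7653307.
Is E[X] < 1? NO.
Since E[X] ≥ 1, the first-moment bound is inconclusive at n = 51; it does NOT by itself certify R_3(6) > 51.

E[X] = 18009460/4782969 ≈ 3.7653307; E[X] ≥ 1; first-moment method inconclusive here.


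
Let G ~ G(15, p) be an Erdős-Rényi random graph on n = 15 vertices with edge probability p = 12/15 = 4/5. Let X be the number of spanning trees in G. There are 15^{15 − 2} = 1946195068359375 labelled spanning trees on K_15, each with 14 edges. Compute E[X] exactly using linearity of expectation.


K_15 has 15^{15 − 2} = 1946195068359375 labelled spanning trees.
For each such spanning tree H, let X_H = 1 if all 14 edges of H are present in G. Then P[X_H = 1] = p^{14} = (4/5)^{14} = 268435456/6103515625.
Summing the indicators: E[X] = Σ_H E[X_H] = 1946195068359375 · p^{14} = 1946195068359375 · 268435456/6103515625 = 427972821516288/5.
Numerically: E[X] ≈ 8.55946e+13.

E[X] = 1946195068359375 · (4/5)^{14} = 427972821516288/5 ≈ 8.55946e+13.


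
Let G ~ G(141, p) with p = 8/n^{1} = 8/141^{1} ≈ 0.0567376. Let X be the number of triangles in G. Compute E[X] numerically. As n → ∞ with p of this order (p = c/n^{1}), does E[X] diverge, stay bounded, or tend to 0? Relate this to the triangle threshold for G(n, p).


Number of potential triangles: C(141, 3) = 457310.
Each occurs with probability p³ ≈ (0.0567376)³ ≈ 1.82647034e-04.
By linearity: E[X] = C(141, 3)·p³ ≈ 457310 · 1.82647034e-04 ≈ 83.526315.
Here α = 1, so p = 8/n is exactly at the triangle threshold p ~ 1/n. Asymptotically E[X] → c³/6 = 8³/6 = 256/3 ≈ 85.333333, a bounded constant. In this regime the triangle count is asymptotically Poisson(c³/6).

E[X] ≈ 83.526315; in regime p = Θ(1/n^{1}) E[X] stays bounded (at the triangle threshold p ~ 1/n).


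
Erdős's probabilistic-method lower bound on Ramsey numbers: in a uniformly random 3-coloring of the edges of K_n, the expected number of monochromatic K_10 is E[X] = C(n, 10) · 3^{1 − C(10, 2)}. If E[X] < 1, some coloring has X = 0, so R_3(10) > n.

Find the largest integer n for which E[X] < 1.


We need C(n, 10) · 3^{1 − 45} < 1, i.e. C(n, 10) < 3^{45 − 1} = 984770902183611232881.
Check values of n near the boundary:
  n = 568: C(568, 10) = 889446337783744949208; 889446337783744949208 < 984770902183611232881? YES
  n = 569: C(569, 10) = 905357721286137524328; 905357721286137524328 < 984770902183611232881? YES
  n = 570: C(570, 10) = 921524823451961408691; 921524823451961408691 < 984770902183611232881? YES
  n = 571: C(571, 10) = 937951290893172842001; 937951290893172842001 < 984770902183611232881? YES
  n = 572: C(572, 10) = 954640815642161682606; 954640815642161682606 < 984770902183611232881? YES
  n = 573: C(573, 10) = 971597135635805762226; 971597135635805762226 < 984770902183611232881? YES
  n = 574: C(574, 10) = 988824035203816502691; 988824035203816502691 < 984770902183611232881? NO
  n = 575: C(575, 10) = 1006325345561406175305; 1006325345561406175305 < 984770902183611232881? NO
The largest n with C(n, 10) < 984770902183611232881 is n = 573 (where E[X] = 35985079097622435638/36472996377170786403 ≈ 0.9866225). Hence R_3(10) > 573, i.e. R_3(10) ≥ 574.

Largest n = 573; hence R_3(10) > 573.


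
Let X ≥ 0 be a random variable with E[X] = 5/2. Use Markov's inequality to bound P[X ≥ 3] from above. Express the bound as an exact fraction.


μ = E[X] = 5/2, a = 3.
Markov: P[X ≥ 3] ≤ μ/a = (5/2)/3 = 5/6.
Numerically: ≈ 0.833.
(Since a = 3 > μ = 2.500, the bound 5/6 is < 1 and informative.)

P[X ≥ 3] ≤ 5/6 ≈ 0.833.


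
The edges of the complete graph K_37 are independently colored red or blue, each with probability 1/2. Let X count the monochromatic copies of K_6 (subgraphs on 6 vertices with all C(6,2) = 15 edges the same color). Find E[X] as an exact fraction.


Let X = Σ_S X_S over the C(37, 6) = 2324784 subsets S of size 6, where X_S = 1 if the K_6 on S is monochromatic.
For a fixed S, the K_6 on S has C(6, 2) = 15 edges. P[all 15 edges red] = (1/2)^15, and likewise for blue, so P[monochromatic] = 2·(1/2)^15 = 2^{1 − 15} = 1/16384.
Summing: E[X] = C(37, 6) · 2^{1 − 15} = 2324784 · 1/16384 = 145299/1024.
Numerically: E[X] ≈ 141.894.

E[X] = C(37,6)·2^(1−C(6,2)) = 145299/1024 ≈ 141.894.


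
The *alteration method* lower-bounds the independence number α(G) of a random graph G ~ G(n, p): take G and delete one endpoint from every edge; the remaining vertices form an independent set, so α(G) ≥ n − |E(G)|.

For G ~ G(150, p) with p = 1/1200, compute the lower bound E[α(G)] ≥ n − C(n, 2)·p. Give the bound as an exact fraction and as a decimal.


E[|E(G)|] = C(150, 2)·p = 11175 · (1/1200) = 149/16.
E[α(G)] ≥ n − E[|E(G)|] = 150 − 149/16 = 2251/16.
Numerically: ≈ 140.68750.
(This is only a lower bound; the true E[α(G)] may be larger.)

E[α(G)] ≥ 2251/16 ≈ 140.68750.


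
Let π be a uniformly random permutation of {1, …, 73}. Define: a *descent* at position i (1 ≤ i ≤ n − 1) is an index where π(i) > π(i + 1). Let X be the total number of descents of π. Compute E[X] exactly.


Write X = Σ X_I over i = 1, …, 72, with X_I the indicator of one descent.
There are 72 indicators.
For each fixed i, the pair (π(i), π(i+1)) is a uniformly random ordered pair of distinct values from {1, …, 73}; by symmetry P[π(i) > π(i+1)] = 1/2.
By linearity: E[X] = 72 · (1/2) = (73 − 1) · (1/2) = 36 ≈ 36.00000.

E[X] = 36 = 36.00000.


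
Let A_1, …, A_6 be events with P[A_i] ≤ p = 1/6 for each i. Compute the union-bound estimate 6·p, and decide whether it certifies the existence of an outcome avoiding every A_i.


Union bound: P[∪_{i=1}^{6} A_i] ≤ Σ_i P[A_i] ≤ 6·p = 6·(1/6) = 1.
Numerically: 1 ≈ 1.00000.
Is 1 < 1? NO.
Since the bound 1 is ≥ 1, the union bound is uninformative here; it does NOT by itself certify existence.

6·p = 1 ≈ 1.00000; existence NOT certified by the union bound.


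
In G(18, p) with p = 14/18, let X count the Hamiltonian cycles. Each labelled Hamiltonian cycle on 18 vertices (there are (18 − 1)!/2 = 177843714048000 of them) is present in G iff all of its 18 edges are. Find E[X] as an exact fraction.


K_18 has (18 − 1)!/2 = 177843714048000 labelled Hamiltonian cycles.
For each such Hamiltonian cycle H, let X_H = 1 if all 18 edges of H are present in G. Then P[X_H = 1] = p^{18} = (7/9)^{18} = 1628413597910449/150094635296999121.
Summing the indicators: E[X] = Σ_H E[X_H] = 177843714048000 · p^{18} = 177843714048000 · 1628413597910449/150094635296999121 = 397260798708725298034688000/205891132094649.
Numerically: E[X] ≈ 1.93e+12.

E[X] = 177843714048000 · (7/9)^{18} = 397260798708725298034688000/205891132094649 ≈ 1.93e+12.


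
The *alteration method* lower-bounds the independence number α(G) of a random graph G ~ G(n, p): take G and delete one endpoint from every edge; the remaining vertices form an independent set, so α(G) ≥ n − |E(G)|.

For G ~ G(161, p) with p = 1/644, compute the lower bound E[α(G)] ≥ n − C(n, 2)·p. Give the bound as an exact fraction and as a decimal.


E[|E(G)|] = C(161, 2)·p = 12880 · (1/644) = 20.
E[α(G)] ≥ n − E[|E(G)|] = 161 − 20 = 141.
Numerically: ≈ 141.000000.
(This is only a lower bound; the true E[α(G)] may be larger.)

E[α(G)] ≥ 141 ≈ 141.000000.


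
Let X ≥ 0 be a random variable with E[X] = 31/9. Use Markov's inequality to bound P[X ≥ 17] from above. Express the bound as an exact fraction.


μ = E[X] = 31/9, a = 17.
Markov: P[X ≥ 17] ≤ μ/a = (31/9)/17 = 31/153.
Numerically: ≈ 0.203.
(Since a = 17 > μ = 3.444, the bound 31/153 is < 1 and informative.)

P[X ≥ 17] ≤ 31/153 ≈ 0.203.


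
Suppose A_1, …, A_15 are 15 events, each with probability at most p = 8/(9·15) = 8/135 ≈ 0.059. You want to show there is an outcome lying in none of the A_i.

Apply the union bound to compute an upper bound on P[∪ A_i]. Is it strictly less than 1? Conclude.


Union bound: P[∪_{i=1}^{15} A_i] ≤ Σ_i P[A_i] ≤ 15·p = 15·(8/135) = 8/9.
Numerically: 8/9 ≈ 0.889.
Is 8/9 < 1? YES.
Since P[∪ A_i] ≤ 8/9 < 1, the complement has P[∩ A_i^c] ≥ 1 − 8/9 = 1/9 > 0, so some outcome avoids every A_i.

15·p = 8/9 ≈ 0.889; existence CERTIFIED by the union bound.


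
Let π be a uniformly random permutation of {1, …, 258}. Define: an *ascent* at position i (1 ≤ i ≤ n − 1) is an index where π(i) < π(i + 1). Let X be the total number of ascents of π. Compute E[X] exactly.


Write X = Σ X_I over i = 1, …, 257, with X_I the indicator of one ascent.
There are 257 indicators.
For each fixed i, the pair (π(i), π(i+1)) is a uniformly random ordered pair of distinct values from {1, …, 258}; by symmetry P[π(i) < π(i+1)] = 1/2.
By linearity: E[X] = 257 · (1/2) = (258 − 1) · (1/2) = 257/2 ≈ 128.5000.

E[X] = 257/2 = 128.5000.


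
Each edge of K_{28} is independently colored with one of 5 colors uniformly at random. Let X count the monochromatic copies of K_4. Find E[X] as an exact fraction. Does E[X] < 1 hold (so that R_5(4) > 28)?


E[X] = C(28, 4) · 5^{1 − 6} = 20475 · 5^{−5} = 20475/3125.
As a reduced fraction: E[X] = 819/125 ≈ 6.55200.
Is E[X] < 1? NO.
Since E[X] ≥ 1, the first-moment bound is inconclusive at n = 28; it does NOT by itself certify R_5(4) > 28.

E[X] = 819/125 ≈ 6.55200; E[X] ≥ 1; first-moment method inconclusive here.


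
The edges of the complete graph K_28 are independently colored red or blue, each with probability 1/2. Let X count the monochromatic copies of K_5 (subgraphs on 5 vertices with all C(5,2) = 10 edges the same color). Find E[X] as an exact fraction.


Let X = Σ_S X_S over the C(28, 5) = 98280 subsets S of size 5, where X_S = 1 if the K_5 on S is monochromatic.
For a fixed S, the K_5 on S has C(5, 2) = 10 edges. P[all 10 edges red] = (1/2)^10, and likewise for blue, so P[monochromatic] = 2·(1/2)^10 = 2^{1 − 10} = 1/512.
Summing: E[X] = C(28, 5) · 2^{1 − 10} = 98280 · 1/512 = 12285/64.
Numerically: E[X] ≈ 191.9531.

E[X] = C(28,5)·2^(1−C(5,2)) = 12285/64 ≈ 191.9531.


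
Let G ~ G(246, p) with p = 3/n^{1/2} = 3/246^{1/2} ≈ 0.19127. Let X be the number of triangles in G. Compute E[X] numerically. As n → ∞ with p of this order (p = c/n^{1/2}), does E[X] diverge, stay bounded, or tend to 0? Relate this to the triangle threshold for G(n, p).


Number of potential triangles: C(246, 3) = 2450980.
Each occurs with probability p³ ≈ (0.19127)³ ≈ 6.9977932e-03.
By linearity: E[X] = C(246, 3)·p³ ≈ 2450980 · 6.9977932e-03 ≈ 17151.45116.
Since α = 1/2 < 1, p = c/n^{1/2} ≫ 1/n is above the triangle threshold p ~ 1/n. Asymptotically E[X] ~ (c³/6)·n^{3(1−α)} = (3³/6)·n^{1.5} → ∞; triangles are abundant w.h.p.

E[X] ≈ 17151.45116; in regime p = Θ(1/n^{1/2}) E[X] diverges (above the triangle threshold p ~ 1/n).


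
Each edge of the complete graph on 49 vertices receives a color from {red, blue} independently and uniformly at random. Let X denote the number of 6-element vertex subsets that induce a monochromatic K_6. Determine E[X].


Let X = Σ_S X_S over the C(49, 6) = 13983816 subsets S of size 6, where X_S = 1 if the K_6 on S is monochromatic.
For a fixed S, the K_6 on S has C(6, 2) = 15 edges. P[all 15 edges red] = (1/2)^15, and likewise for blue, so P[monochromatic] = 2·(1/2)^15 = 2^{1 − 15} = 1/16384.
By linearity: E[X] = C(49, 6) · 2^{1 − 15} = 13983816 · 1/16384 = 1747977/2048.
Numerically: E[X] ≈ 853.50439.

E[X] = C(49,6)·2^(1−C(6,2)) = 1747977/2048 ≈ 853.50439.


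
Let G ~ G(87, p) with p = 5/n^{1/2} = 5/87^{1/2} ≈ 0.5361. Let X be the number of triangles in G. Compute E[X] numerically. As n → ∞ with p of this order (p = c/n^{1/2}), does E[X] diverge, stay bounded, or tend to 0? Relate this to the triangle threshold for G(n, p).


Number of potential triangles: C(87, 3) = 105995.
Each occurs with probability p³ ≈ (0.5361)³ ≈ 1.540392e-01.
By linearity: E[X] = C(87, 3)·p³ ≈ 105995 · 1.540392e-01 ≈ 16327.3805.
Since α = 1/2 < 1, p = c/n^{1/2} ≫ 1/n is above the triangle threshold p ~ 1/n. Asymptotically E[X] ~ (c³/6)·n^{3(1−α)} = (5³/6)·n^{1.5} → ∞; triangles are abundant w.h.p.

E[X] ≈ 16327.3805; in regime p = Θ(1/n^{1/2}) E[X] diverges (above the triangle threshold p ~ 1/n).


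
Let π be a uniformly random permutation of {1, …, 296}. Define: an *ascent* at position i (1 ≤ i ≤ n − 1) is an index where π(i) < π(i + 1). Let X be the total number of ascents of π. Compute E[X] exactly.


Write X = Σ X_I over i = 1, …, 295, with X_I the indicator of one ascent.
There are 295 indicators.
For each fixed i, the pair (π(i), π(i+1)) is a uniformly random ordered pair of distinct values from {1, …, 296}; by symmetry P[π(i) < π(i+1)] = 1/2.
By linearity: E[X] = 295 · (1/2) = (296 − 1) · (1/2) = 295/2 ≈ 147.50000.

E[X] = 295/2 = 147.50000.
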